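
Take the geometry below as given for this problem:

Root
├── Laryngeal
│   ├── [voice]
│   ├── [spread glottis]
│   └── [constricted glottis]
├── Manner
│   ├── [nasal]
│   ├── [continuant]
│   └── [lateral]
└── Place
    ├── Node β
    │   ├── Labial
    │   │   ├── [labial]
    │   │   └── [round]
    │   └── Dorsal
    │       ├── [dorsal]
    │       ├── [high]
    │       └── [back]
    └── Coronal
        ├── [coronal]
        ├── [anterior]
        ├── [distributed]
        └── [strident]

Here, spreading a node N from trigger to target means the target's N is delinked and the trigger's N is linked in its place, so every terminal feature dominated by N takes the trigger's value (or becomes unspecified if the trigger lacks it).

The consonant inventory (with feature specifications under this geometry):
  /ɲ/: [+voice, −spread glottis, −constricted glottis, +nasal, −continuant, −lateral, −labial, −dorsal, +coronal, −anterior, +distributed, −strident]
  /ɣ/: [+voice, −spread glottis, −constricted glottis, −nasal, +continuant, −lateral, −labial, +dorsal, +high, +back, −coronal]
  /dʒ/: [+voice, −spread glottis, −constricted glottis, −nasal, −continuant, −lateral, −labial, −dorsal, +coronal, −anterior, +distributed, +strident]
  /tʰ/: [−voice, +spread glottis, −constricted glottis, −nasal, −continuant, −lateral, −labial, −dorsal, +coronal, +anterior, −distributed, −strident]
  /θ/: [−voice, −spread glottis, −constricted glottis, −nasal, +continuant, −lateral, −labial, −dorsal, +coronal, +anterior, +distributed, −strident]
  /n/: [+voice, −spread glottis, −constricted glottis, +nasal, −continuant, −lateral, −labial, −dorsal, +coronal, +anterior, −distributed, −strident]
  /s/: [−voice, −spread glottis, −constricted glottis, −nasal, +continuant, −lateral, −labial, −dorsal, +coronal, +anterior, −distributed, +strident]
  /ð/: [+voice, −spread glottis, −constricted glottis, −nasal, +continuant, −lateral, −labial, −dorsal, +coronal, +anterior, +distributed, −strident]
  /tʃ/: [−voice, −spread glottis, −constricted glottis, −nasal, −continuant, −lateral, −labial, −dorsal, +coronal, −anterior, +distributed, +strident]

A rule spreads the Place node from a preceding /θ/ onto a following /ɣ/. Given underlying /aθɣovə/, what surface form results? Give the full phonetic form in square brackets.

[aθðovə]

Terminals under Place in this geometry: [labial], [round], [dorsal], [high], [back], [coronal], [anterior], [distributed], [strident].
After delinking /ɣ/'s Place and linking /θ/'s, the affected terminals become [−labial], [−dorsal], [+coronal], [+anterior], [+distributed], [−strident]; [voice], [spread glottis], [constricted glottis], … (outside Place) are retained from /ɣ/.
This feature bundle is that of [ð], so /aθɣovə/ surfaces as [aθðovə].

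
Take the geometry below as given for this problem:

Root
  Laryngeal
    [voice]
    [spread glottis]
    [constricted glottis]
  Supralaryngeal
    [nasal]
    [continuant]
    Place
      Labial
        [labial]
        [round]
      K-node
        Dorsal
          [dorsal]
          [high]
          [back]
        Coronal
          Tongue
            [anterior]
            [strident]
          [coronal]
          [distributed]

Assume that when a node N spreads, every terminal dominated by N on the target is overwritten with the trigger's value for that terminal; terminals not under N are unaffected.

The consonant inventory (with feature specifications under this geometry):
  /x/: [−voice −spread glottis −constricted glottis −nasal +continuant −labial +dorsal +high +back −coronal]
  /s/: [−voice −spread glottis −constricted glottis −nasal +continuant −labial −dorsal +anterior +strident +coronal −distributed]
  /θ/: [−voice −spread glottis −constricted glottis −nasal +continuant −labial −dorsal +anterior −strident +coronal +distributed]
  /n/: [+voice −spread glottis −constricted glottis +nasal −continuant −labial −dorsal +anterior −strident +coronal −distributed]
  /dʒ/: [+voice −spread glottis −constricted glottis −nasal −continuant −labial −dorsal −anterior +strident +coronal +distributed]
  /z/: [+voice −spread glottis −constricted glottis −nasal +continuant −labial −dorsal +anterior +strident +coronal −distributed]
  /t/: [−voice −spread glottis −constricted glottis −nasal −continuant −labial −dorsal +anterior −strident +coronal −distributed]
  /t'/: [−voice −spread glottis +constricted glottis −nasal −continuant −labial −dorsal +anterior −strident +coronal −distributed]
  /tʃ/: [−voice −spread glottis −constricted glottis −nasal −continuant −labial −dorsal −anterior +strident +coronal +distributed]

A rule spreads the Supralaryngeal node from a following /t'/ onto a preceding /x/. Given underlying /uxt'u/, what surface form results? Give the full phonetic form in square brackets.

Terminals under Supralaryngeal in this geometry: [nasal], [continuant], [labial], [round], [dorsal], [high], [back], [anterior], [strident], [coronal], [distributed].
The target acquires /t'/'s values for everything under Supralaryngeal — [−nasal], [−continuant], [−labial], [−dorsal], [+anterior], [−strident], [+coronal], [−distributed] — while keeping its own [voice], [spread glottis], [constricted glottis].
Among the inventory, only /t/ has exactly this specification, giving the surface form [utt'u].

[utt'u]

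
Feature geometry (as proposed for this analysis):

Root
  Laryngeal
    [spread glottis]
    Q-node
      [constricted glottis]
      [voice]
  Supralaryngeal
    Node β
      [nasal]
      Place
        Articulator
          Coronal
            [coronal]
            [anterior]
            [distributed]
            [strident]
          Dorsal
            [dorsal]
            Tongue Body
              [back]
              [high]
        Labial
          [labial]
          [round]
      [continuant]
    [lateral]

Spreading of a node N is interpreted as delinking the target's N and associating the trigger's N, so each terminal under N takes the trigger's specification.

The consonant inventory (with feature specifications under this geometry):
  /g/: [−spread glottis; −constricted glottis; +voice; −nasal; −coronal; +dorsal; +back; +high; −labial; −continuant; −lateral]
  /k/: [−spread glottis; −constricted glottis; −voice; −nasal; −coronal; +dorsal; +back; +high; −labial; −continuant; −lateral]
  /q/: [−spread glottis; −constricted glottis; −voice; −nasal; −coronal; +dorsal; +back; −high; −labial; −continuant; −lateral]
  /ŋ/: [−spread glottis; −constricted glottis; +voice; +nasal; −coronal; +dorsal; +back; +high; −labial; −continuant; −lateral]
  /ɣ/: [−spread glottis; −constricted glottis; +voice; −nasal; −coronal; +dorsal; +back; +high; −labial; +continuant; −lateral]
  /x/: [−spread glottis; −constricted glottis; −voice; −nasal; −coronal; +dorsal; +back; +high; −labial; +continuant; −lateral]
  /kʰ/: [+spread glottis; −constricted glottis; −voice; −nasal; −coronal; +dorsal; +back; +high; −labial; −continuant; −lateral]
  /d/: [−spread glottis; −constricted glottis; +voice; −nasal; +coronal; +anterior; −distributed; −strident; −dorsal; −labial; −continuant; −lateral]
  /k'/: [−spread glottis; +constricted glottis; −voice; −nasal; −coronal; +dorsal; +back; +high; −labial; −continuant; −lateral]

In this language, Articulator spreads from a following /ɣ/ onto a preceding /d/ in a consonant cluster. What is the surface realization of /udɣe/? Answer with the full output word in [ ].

[ugɣe]

The Articulator node dominates the terminals [coronal], [anterior], [distributed], [strident], [dorsal], [back], [high].
Spreading Articulator from /ɣ/ onto /d/ replaces those values with /ɣ/'s: [−coronal], [+dorsal], [+back], [+high]. Features outside Articulator ([spread glottis], [constricted glottis], [voice], …) stay as in /d/.
This feature bundle is that of [g], so /udɣe/ surfaces as [ugɣe].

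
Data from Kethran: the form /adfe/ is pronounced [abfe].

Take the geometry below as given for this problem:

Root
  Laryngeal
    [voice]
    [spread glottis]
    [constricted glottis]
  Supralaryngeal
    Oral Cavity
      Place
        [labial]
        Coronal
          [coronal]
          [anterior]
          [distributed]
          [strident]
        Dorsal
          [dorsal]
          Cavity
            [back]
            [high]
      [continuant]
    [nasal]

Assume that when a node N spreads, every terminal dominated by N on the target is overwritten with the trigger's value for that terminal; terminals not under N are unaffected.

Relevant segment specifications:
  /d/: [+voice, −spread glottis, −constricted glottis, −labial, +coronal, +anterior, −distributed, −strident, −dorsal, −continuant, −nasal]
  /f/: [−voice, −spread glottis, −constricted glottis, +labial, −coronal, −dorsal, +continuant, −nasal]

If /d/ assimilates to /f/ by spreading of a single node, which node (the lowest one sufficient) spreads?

Place

Feature comparison: [labial], [coronal], [anterior], [distributed], [strident] differ between /d/ and [b]; the remaining terminals match.
The smallest constituent containing every changed terminal is Place — each of its daughters lacks at least one of the affected features.
Delinking /d/'s Place and associating /f/'s Place gives precisely the feature bundle of [b].
[continuant] — on which /f/ differs from /d/ — is unchanged, so neither Oral Cavity nor anything higher can have spread; the constituent is no larger than Place.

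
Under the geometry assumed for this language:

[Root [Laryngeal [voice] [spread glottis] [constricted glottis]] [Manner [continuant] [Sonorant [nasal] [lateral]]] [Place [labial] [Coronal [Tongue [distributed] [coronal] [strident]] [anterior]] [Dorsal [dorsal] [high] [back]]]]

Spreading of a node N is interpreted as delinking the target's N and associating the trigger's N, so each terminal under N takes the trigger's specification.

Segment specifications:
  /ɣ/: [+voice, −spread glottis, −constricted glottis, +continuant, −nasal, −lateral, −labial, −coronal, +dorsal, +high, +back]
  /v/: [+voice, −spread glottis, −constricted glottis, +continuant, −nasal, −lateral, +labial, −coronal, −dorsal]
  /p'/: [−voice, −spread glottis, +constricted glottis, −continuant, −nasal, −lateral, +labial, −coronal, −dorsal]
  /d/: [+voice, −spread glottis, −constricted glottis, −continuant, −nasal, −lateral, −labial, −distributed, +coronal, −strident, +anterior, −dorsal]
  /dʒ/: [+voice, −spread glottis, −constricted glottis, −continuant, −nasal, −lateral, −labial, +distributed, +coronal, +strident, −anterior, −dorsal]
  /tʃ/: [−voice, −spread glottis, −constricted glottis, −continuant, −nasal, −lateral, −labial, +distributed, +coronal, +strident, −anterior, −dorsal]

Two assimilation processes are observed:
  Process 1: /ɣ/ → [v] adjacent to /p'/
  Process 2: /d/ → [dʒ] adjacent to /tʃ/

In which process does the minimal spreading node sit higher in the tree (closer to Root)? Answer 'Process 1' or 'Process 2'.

Process 1

In Process 1, [labial], [dorsal], [high], [back] change, so the minimal spreading node is Place at depth 1.
In Process 2, [anterior], [distributed], [strident] change, so the minimal spreading node is Coronal at depth 2.
Depth 1 < depth 2; Process 1 involves the structurally higher constituent Place.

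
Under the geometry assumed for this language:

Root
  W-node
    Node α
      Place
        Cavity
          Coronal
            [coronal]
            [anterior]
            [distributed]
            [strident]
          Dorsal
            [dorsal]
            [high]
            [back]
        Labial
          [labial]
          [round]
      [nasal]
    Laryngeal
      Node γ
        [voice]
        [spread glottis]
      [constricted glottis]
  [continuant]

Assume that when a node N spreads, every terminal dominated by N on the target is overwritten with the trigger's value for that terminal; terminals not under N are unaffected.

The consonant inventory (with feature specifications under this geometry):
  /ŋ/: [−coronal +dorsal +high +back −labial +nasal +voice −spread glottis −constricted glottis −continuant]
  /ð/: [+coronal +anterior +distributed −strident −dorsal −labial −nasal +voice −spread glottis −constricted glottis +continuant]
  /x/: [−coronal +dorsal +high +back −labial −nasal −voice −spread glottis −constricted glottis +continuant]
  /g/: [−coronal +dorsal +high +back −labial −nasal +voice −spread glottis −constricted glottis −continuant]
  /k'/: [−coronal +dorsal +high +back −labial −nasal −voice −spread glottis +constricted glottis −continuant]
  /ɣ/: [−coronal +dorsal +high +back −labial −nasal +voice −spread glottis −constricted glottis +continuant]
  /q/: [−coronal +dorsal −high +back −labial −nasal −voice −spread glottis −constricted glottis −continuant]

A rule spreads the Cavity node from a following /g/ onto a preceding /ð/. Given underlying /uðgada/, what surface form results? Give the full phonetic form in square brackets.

[uɣgada]

The Cavity node dominates the terminals [coronal], [anterior], [distributed], [strident], [dorsal], [high], [back].
Spreading Cavity from /g/ onto /ð/ replaces those values with /g/'s: [−coronal], [+dorsal], [+high], [+back]. Features outside Cavity ([labial], [nasal], [voice], …) stay as in /ð/.
Among the inventory, only /ɣ/ has exactly this specification, giving the surface form [uɣgada].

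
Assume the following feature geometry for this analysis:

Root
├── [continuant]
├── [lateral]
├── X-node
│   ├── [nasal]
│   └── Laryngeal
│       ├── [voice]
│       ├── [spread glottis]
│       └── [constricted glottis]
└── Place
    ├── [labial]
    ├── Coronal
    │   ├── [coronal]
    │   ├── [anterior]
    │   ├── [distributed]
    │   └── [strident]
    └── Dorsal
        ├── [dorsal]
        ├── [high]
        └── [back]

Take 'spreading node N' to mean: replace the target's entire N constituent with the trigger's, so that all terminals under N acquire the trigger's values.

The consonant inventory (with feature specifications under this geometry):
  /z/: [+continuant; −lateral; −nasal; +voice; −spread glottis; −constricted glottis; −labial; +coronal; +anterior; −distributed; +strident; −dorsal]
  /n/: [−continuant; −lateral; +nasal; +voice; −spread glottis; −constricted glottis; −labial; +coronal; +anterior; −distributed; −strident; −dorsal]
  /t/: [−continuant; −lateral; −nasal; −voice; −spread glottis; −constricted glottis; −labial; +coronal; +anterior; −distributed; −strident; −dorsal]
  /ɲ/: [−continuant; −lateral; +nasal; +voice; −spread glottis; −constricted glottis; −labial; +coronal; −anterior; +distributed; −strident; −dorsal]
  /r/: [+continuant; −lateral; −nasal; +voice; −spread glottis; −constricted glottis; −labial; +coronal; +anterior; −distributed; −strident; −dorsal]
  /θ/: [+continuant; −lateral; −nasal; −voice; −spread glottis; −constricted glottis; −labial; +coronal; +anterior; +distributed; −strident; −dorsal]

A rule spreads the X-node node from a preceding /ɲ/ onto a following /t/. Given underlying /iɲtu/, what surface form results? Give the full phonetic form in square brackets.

Terminals under X-node in this geometry: [nasal], [voice], [spread glottis], [constricted glottis].
After delinking /t/'s X-node and linking /ɲ/'s, the affected terminals become [+nasal], [+voice], [−spread glottis], [−constricted glottis]; [continuant], [lateral], [labial], … (outside X-node) are retained from /t/.
The resulting bundle matches /n/ in the inventory; substituting it for /t/ gives [iɲnu].

[iɲnu]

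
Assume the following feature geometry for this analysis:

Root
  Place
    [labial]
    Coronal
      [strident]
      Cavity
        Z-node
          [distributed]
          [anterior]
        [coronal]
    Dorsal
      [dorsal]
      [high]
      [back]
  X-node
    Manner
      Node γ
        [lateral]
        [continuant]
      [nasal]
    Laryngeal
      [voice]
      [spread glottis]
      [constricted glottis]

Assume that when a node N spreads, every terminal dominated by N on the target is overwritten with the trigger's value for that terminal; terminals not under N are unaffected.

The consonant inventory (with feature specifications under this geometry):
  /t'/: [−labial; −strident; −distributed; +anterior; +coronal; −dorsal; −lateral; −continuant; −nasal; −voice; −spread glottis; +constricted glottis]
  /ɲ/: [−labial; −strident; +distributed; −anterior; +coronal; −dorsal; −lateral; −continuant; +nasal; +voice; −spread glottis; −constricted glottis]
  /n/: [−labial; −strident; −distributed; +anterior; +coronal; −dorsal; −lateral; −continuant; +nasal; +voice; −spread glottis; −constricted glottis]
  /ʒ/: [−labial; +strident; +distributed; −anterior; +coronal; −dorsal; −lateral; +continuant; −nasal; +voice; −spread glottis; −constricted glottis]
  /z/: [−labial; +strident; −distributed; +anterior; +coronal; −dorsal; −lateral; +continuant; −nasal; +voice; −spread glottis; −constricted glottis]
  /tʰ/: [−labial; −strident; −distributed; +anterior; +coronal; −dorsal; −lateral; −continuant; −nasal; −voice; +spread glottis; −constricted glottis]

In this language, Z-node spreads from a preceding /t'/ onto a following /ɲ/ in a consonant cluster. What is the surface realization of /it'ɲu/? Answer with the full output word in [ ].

[it'nu]

Terminals under Z-node in this geometry: [distributed], [anterior].
The target acquires /t'/'s values for everything under Z-node — [−distributed], [+anterior] — while keeping its own [labial], [strident], [coronal], ….
The resulting bundle matches /n/ in the inventory; substituting it for /ɲ/ gives [it'nu].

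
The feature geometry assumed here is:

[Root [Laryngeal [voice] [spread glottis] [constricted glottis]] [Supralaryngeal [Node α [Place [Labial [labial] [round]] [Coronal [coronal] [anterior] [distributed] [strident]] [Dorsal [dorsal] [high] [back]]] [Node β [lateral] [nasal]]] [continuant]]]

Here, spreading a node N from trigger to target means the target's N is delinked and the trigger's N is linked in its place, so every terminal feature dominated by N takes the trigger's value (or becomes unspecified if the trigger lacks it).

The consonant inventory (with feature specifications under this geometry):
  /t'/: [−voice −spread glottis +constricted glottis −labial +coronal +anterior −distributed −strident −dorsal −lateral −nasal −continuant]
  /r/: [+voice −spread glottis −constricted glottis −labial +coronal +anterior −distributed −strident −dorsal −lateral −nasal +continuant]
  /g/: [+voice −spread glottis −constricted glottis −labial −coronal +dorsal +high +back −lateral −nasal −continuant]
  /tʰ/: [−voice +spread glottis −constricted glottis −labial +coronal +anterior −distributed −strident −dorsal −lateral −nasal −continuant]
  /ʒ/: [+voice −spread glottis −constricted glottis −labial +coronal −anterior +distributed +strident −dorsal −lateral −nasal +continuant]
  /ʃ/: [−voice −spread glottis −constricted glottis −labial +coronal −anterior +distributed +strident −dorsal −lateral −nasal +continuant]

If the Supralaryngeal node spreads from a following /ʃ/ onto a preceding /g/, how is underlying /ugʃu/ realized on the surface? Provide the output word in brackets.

[uʒʃu]

The Supralaryngeal node dominates the terminals [labial], [round], [coronal], [anterior], [distributed], [strident], [dorsal], [high], [back], [lateral], [nasal], [continuant].
After delinking /g/'s Supralaryngeal and linking /ʃ/'s, the affected terminals become [−labial], [+coronal], [−anterior], [+distributed], [+strident], [−dorsal], [−lateral], [−nasal], [+continuant]; [voice], [spread glottis], [constricted glottis] (outside Supralaryngeal) are retained from /g/.
Among the inventory, only /ʒ/ has exactly this specification, giving the surface form [uʒʃu].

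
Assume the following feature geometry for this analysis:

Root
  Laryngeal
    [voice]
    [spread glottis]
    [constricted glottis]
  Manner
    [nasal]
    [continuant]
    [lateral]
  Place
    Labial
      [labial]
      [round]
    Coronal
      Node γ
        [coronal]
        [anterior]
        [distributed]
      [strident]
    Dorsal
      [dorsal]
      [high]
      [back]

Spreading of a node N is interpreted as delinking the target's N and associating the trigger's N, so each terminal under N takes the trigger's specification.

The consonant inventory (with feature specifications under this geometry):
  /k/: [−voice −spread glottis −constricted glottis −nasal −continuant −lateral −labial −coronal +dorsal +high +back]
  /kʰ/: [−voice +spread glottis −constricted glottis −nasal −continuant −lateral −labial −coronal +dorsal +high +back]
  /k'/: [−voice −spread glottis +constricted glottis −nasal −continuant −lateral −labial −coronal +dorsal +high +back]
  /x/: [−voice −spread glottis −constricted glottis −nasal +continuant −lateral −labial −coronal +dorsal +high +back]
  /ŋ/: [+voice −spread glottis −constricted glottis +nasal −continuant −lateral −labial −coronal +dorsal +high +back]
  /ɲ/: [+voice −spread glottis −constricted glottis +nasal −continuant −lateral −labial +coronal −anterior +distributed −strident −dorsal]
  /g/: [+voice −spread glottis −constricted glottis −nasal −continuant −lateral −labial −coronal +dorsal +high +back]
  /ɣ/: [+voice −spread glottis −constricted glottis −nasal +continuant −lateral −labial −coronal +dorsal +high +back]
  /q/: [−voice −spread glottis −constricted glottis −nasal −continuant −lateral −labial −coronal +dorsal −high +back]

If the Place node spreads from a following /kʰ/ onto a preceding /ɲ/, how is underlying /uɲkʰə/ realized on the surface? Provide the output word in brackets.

The Place node dominates the terminals [labial], [round], [coronal], [anterior], [distributed], [strident], [dorsal], [high], [back].
The target acquires /kʰ/'s values for everything under Place — [−labial], [−coronal], [+dorsal], [+high], [+back] — while keeping its own [voice], [spread glottis], [constricted glottis], ….
This feature bundle is that of [ŋ], so /uɲkʰə/ surfaces as [uŋkʰə].

[uŋkʰə]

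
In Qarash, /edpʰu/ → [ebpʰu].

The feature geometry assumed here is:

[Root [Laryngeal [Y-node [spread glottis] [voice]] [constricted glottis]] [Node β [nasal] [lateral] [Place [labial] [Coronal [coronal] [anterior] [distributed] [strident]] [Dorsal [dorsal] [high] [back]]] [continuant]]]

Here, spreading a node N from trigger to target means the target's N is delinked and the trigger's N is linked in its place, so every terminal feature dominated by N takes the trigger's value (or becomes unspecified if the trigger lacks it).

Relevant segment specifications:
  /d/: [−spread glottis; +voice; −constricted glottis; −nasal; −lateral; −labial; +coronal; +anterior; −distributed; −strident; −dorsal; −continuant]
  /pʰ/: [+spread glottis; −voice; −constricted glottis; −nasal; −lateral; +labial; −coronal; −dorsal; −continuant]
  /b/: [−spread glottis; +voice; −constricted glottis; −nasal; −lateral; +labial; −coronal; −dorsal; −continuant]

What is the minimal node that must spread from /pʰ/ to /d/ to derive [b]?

Place

/d/ and [b] differ in [labial], [coronal], [anterior], [distributed], [strident]; every other specified feature is identical.
These terminals are all dominated by Place, and no proper subconstituent of Place covers them all; Place is their lowest common ancestor.
If Place spreads, every terminal under it takes /pʰ/'s value, producing [b] as observed.
[spread glottis], [voice] stay as in /d/ although /pʰ/ differs there, so no node dominating them spread; among the remaining candidates Place is the lowest that derives the output.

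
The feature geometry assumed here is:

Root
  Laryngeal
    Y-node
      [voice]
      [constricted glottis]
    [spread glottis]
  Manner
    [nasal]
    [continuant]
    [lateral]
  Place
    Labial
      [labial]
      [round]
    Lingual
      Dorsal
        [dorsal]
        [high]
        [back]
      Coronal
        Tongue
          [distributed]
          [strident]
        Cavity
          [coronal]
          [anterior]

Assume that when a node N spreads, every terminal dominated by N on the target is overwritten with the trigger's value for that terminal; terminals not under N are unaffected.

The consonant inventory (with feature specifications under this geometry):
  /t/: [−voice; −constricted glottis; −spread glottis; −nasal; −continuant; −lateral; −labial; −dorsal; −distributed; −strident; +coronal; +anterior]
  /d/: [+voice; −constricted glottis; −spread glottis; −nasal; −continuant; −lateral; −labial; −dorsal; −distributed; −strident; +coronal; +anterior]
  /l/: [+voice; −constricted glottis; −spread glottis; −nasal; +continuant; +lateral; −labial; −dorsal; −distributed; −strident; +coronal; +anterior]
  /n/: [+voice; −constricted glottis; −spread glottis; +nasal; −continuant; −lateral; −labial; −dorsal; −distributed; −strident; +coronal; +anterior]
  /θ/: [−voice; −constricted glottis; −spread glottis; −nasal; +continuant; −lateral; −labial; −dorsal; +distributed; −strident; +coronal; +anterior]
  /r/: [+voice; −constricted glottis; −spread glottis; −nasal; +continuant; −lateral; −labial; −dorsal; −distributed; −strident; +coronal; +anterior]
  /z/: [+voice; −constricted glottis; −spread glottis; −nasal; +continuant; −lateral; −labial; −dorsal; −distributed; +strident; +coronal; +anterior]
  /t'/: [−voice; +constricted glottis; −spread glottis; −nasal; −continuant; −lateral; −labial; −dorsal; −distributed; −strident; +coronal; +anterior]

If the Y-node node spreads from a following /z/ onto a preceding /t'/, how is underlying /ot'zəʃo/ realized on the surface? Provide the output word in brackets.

Y-node immediately or transitively dominates [voice], [constricted glottis].
The target acquires /z/'s values for everything under Y-node — [+voice], [−constricted glottis] — while keeping its own [spread glottis], [nasal], [continuant], ….
This feature bundle is that of [d], so /ot'zəʃo/ surfaces as [odzəʃo].

[odzəʃo]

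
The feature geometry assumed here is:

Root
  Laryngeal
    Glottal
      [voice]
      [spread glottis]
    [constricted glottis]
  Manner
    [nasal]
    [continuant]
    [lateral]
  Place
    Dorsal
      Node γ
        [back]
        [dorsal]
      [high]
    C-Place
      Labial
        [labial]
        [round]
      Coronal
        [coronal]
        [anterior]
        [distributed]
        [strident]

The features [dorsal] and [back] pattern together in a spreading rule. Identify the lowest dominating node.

[dorsal]: Root / Place / Dorsal / Node γ / [dorsal].
[back]: Root / Place / Dorsal / Node γ / [back].
The listed terminals split across distinct daughters of Node γ, so Node γ itself is the smallest node containing them all.

Node γ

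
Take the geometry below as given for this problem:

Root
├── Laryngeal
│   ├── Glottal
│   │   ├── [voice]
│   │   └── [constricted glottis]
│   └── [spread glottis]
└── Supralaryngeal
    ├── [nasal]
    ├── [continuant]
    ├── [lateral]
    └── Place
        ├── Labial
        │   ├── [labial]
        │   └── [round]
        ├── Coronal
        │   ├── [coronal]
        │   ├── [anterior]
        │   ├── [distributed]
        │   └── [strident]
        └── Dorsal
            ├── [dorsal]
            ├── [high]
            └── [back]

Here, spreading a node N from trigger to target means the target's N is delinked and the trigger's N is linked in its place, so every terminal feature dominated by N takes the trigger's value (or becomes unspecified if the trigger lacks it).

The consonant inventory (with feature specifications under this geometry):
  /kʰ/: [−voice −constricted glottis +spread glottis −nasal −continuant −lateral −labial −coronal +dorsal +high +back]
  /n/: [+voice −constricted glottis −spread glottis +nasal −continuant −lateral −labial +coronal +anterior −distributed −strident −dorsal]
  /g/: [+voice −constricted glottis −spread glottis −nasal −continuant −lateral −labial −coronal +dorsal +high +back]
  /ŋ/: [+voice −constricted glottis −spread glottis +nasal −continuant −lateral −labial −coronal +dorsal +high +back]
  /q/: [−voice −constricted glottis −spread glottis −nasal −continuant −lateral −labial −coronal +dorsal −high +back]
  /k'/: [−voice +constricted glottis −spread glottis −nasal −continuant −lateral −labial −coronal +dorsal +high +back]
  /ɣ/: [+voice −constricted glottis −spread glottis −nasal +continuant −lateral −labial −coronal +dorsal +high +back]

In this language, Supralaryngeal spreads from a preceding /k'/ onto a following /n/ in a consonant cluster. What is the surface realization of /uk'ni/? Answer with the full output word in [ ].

[uk'gi]

Terminals under Supralaryngeal in this geometry: [nasal], [continuant], [lateral], [labial], [round], [coronal], [anterior], [distributed], [strident], [dorsal], [high], [back].
After delinking /n/'s Supralaryngeal and linking /k'/'s, the affected terminals become [−nasal], [−continuant], [−lateral], [−labial], [−coronal], [+dorsal], [+high], [+back]; [voice], [constricted glottis], [spread glottis] (outside Supralaryngeal) are retained from /n/.
This feature bundle is that of [g], so /uk'ni/ surfaces as [uk'gi].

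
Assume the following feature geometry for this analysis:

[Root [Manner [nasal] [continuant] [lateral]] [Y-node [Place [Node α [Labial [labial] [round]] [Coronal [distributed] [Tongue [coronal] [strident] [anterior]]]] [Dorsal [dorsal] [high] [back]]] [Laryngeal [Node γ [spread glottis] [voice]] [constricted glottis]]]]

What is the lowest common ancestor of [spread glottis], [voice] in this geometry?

Node γ

[spread glottis]: Root / Y-node / Laryngeal / Node γ / [spread glottis].
[voice]: Root / Y-node / Laryngeal / Node γ / [voice].
Node γ is the lowest common ancestor — every listed feature sits under it, and no single subconstituent of Node γ covers them all.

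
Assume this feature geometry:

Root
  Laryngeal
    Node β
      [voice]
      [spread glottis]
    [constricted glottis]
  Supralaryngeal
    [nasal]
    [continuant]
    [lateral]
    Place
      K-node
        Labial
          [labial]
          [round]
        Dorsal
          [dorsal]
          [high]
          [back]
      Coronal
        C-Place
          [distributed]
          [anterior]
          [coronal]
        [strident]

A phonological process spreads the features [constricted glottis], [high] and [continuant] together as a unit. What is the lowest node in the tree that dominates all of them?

Root

[constricted glottis] lies under Laryngeal (below Laryngeal).
[high] lies under Dorsal (below Supralaryngeal).
[continuant] lies under Supralaryngeal (below Supralaryngeal).
The listed terminals split across distinct daughters of Root, so Root itself is the smallest node containing them all.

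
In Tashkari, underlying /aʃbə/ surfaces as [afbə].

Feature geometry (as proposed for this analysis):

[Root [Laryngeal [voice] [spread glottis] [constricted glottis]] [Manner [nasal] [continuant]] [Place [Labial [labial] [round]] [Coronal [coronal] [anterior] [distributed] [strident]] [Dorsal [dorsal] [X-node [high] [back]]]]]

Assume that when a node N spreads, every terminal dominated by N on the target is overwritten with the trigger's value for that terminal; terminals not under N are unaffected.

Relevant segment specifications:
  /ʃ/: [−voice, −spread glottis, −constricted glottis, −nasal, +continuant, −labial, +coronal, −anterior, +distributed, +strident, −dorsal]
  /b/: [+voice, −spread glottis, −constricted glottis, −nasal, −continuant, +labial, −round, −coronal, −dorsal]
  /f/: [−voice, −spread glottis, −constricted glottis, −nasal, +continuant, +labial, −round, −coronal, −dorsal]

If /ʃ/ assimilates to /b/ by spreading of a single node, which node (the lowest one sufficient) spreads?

Place

The alternation /ʃ/ → [f] changes [labial], [round], [coronal], [anterior], [distributed], [strident] and nothing else.
These terminals are all dominated by Place, and no proper subconstituent of Place covers them all; Place is their lowest common ancestor.
Spreading Place from /b/ overwrites each of those terminals with /b/'s values, yielding exactly [f].
Had Root spread, [voice], [continuant] would have taken /b/'s values; they stay as in /ʃ/, confirming the spreading constituent is exactly Place.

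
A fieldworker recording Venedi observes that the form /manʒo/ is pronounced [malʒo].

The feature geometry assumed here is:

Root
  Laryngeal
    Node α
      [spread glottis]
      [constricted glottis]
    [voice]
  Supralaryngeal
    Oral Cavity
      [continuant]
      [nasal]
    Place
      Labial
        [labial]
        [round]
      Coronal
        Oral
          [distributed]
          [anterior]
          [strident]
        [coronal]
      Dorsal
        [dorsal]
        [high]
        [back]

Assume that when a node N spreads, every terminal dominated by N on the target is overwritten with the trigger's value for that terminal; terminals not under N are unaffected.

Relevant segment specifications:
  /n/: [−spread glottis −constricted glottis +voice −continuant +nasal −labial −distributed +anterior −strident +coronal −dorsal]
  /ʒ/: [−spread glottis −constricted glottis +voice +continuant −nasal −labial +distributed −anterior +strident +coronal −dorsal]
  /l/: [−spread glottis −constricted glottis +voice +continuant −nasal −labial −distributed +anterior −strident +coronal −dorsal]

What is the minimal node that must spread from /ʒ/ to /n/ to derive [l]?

Oral Cavity

/n/ and [l] differ in [nasal], [continuant]; every other specified feature is identical.
Tracing each changed feature up the tree, the paths first meet at Oral Cavity; any lower node misses at least one of them.
Delinking /n/'s Oral Cavity and associating /ʒ/'s Oral Cavity gives precisely the feature bundle of [l].
Since [anterior], [distributed] are preserved even though /ʒ/ disagrees there, no node above Oral Cavity spread.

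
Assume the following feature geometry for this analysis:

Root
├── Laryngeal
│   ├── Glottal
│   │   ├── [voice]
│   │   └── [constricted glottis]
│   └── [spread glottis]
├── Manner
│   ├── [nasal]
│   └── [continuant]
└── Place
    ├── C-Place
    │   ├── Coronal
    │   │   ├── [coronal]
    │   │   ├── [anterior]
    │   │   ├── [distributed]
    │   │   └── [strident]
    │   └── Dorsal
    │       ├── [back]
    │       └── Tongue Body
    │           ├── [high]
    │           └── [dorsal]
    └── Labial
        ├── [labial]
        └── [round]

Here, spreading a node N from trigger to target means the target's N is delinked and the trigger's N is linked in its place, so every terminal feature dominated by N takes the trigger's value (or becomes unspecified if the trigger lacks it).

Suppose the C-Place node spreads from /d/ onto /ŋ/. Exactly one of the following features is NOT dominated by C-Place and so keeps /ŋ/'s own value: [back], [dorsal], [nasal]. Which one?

The terminals dominated by C-Place are [coronal], [anterior], [distributed], [strident], [back], [high], [dorsal].
Of the listed options, [dorsal], [back] are among these and would be overwritten by spreading C-Place.
But [nasal] is a dependent of Manner, outside C-Place; it is therefore untouched by the spreading.

[nasal]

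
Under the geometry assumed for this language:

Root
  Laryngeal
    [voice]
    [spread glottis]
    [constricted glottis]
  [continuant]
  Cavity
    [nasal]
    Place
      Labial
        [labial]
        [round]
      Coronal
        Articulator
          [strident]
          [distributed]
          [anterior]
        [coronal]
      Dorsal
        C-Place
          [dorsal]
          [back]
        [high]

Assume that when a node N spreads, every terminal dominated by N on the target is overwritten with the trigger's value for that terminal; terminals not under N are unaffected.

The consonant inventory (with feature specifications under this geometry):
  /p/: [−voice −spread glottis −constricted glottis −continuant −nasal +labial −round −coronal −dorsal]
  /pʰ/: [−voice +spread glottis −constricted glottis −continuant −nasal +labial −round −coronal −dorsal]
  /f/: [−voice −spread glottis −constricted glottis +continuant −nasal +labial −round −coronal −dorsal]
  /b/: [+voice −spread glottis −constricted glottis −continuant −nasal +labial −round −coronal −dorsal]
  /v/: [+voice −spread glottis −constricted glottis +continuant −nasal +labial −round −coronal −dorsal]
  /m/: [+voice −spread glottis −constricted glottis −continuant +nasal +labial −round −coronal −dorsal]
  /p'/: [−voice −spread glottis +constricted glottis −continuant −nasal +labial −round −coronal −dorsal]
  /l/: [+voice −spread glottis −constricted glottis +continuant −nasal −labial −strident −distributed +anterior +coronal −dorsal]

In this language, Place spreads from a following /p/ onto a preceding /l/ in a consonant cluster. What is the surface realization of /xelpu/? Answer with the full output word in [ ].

Terminals under Place in this geometry: [labial], [round], [strident], [distributed], [anterior], [coronal], [dorsal], [back], [high].
Spreading Place from /p/ onto /l/ replaces those values with /p/'s: [+labial], [−round], [−coronal], [−dorsal]. Features outside Place ([voice], [spread glottis], [constricted glottis], …) stay as in /l/.
This feature bundle is that of [v], so /xelpu/ surfaces as [xevpu].

[xevpu]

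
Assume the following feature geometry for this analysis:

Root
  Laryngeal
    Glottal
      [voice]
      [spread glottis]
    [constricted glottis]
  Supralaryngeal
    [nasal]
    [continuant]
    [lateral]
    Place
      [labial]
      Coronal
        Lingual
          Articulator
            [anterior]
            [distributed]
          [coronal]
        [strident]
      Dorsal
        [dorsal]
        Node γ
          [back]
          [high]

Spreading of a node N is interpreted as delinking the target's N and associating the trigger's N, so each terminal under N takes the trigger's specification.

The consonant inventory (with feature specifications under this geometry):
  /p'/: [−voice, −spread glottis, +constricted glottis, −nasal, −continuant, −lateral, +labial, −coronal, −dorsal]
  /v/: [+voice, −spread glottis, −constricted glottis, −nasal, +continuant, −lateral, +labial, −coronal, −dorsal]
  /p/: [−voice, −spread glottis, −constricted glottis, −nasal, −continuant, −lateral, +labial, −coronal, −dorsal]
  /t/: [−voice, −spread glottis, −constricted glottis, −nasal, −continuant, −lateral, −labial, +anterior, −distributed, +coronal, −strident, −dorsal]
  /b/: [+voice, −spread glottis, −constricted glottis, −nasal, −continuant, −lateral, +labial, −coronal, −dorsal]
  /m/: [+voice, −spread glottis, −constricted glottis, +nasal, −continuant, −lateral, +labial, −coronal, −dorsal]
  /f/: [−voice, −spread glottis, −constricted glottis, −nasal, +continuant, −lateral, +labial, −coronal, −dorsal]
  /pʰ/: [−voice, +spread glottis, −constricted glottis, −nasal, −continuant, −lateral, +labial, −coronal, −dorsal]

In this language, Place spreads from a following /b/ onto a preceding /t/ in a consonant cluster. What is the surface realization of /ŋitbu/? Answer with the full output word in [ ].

Terminals under Place in this geometry: [labial], [anterior], [distributed], [coronal], [strident], [dorsal], [back], [high].
After delinking /t/'s Place and linking /b/'s, the affected terminals become [+labial], [−coronal], [−dorsal]; [voice], [spread glottis], [constricted glottis], … (outside Place) are retained from /t/.
The resulting bundle matches /p/ in the inventory; substituting it for /t/ gives [ŋipbu].

[ŋipbu]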